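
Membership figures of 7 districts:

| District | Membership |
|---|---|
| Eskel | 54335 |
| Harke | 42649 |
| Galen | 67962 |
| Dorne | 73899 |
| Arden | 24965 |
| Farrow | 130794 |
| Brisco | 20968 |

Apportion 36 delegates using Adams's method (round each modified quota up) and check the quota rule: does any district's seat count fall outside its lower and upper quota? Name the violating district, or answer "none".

Standard quotas: Eskel 4.707, Harke 3.695, Galen 5.887, Dorne 6.402, Arden 2.163, Farrow 11.330, Brisco 1.816.
Adams allocation: Eskel 5, Harke 4, Galen 6, Dorne 6, Arden 2, Farrow 11, Brisco 2.
Every allocation lies between the lower and upper quota.

none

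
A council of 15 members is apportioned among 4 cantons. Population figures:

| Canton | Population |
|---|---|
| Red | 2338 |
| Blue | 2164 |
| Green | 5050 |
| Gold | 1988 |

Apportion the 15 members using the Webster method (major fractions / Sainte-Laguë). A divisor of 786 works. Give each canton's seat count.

With modified divisor 786: modified quotas Red 2.975, Blue 2.753, Green 6.425, Gold 2.529.
Rounding to the nearest integer: Red 3, Blue 3, Green 6, Gold 3 (total 15).

Red 3, Blue 3, Green 6, Gold 3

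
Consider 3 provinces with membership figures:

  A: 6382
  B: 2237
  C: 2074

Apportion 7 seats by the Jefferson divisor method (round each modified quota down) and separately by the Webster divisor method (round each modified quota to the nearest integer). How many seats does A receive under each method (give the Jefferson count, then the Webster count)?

5 and 4

Jefferson: A 5, B 1, C 1.
Webster: A 4, B 2, C 1.
A gets 5 under Jefferson and 4 under Webster.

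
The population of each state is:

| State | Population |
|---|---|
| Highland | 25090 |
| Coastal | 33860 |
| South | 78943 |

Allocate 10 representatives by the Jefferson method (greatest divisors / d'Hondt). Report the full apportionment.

Highland: 2, Coastal: 2, South: 6

Standard divisor 137893/10 ≈ 13789.3; standard quotas: Highland 1.820, Coastal 2.456, South 5.725.
Rounding down gives 1, 2, 5 = 8 seats, so the divisor must be adjusted.
With modified divisor 11900: modified quotas Highland 2.108, Coastal 2.845, South 6.634.
Rounding down: Highland 2, Coastal 2, South 6 (total 10).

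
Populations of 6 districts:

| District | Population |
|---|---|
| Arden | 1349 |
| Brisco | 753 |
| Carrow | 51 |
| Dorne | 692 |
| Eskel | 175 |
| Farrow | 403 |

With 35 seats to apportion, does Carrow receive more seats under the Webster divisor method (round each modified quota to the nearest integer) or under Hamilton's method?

Webster

Webster: Arden 13, Brisco 8, Carrow 1, Dorne 7, Eskel 2, Farrow 4.
Hamilton: Arden 14, Brisco 8, Carrow 0, Dorne 7, Eskel 2, Farrow 4.
Carrow gets 1 under Webster and 0 under Hamilton.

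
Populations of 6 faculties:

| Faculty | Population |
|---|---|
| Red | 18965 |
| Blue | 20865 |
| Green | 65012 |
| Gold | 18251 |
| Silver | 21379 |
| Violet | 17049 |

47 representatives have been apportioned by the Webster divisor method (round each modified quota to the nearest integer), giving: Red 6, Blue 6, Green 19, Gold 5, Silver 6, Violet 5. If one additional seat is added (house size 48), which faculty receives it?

Priority for the next seat is population ÷ (current seats + 0.5).
Priorities: Red 2917.692, Blue 3210.000, Green 3333.949, Gold 3318.364, Silver 3289.077, Violet 3099.818.
Highest priority: Green.

Green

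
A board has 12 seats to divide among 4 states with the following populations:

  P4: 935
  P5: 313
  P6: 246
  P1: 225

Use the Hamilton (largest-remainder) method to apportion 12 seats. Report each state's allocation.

P4 6; P5 2; P6 2; P1 2

The standard divisor is 1719/12 ≈ 143.25.
Standard quotas: P4 6.527, P5 2.185, P6 1.717, P1 1.571.
Lower quotas: P4 6, P5 2, P6 1, P1 1 (sum 10, leaving 2 seats).
Remainders in descending order: P6 0.717, P1 0.571, P4 0.527, P5 0.185.
The surplus seats go to P6, P1.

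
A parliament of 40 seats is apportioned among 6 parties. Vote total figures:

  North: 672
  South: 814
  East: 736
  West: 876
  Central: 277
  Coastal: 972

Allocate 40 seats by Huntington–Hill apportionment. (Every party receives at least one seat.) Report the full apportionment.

With divisor 111: modified quotas North 6.054, South 7.333, East 6.631, West 7.892, Central 2.495, Coastal 8.757.
Geometric-mean thresholds: North √(6·7)=6.481, South √(7·8)=7.483, East √(6·7)=6.481, West √(7·8)=7.483, Central √(2·3)=2.449, Coastal √(8·9)=8.485.
Each quota rounded against its threshold gives North 6, South 7, East 7, West 8, Central 3, Coastal 9 (total 40).

North: 6, South: 7, East: 7, West: 8, Central: 3, Coastal: 9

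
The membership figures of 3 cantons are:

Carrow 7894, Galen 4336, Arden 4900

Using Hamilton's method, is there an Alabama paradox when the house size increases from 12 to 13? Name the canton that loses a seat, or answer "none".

At 12 seats: Carrow 6, Galen 3, Arden 3.
At 13 seats: Carrow 6, Galen 3, Arden 4.
No canton's allocation decreased.

none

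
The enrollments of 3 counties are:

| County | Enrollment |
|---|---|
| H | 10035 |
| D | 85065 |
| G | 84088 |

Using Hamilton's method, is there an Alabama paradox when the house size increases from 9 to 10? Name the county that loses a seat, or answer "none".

At 9 seats: H 1, D 4, G 4.
At 10 seats: H 0, D 5, G 5.
H drops from 1 to 0.

H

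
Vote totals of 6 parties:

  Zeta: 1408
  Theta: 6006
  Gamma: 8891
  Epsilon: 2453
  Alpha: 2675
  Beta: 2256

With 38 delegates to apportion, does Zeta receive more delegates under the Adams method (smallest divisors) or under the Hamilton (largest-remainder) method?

Adams: Zeta 3, Theta 9, Gamma 14, Epsilon 4, Alpha 4, Beta 4.
Hamilton: Zeta 2, Theta 10, Gamma 14, Epsilon 4, Alpha 4, Beta 4.
Zeta gets 3 under Adams and 2 under Hamilton.

Adams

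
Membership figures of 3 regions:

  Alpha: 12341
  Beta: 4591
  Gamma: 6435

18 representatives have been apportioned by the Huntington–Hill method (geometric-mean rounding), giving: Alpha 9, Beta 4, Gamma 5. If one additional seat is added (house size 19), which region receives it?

Priority for the next seat is population ÷ (√(s·(s+1))).
Priorities: Alpha 1300.856, Beta 1026.579, Gamma 1174.865.
Highest priority: Alpha.

Alpha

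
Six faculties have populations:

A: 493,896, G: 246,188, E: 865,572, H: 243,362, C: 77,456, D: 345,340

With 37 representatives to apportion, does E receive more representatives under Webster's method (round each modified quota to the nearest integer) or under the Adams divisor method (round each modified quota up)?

Webster

Webster: A 8, G 4, E 14, H 4, C 1, D 6.
Adams: A 8, G 4, E 13, H 4, C 2, D 6.
E gets 14 under Webster and 13 under Adams.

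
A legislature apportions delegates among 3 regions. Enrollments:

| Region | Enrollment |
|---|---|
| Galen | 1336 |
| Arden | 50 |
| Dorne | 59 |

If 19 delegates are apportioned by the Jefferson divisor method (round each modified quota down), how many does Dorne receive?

Standard divisor 1445/19 ≈ 76.053; standard quotas: Galen 17.567, Arden 0.657, Dorne 0.776.
Rounding down gives 17, 0, 0 = 17 seats, so the divisor must be adjusted.
With modified divisor 70: modified quotas Galen 19.086, Arden 0.714, Dorne 0.843.
Rounding down: Galen 19, Arden 0, Dorne 0 (total 19).
Dorne receives 0.

0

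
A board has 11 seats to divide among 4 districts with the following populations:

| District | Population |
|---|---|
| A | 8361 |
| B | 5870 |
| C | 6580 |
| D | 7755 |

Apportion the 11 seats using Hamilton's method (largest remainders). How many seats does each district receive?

The standard divisor is 28566/11 ≈ 2596.909.
Standard quotas: A 3.2196, B 2.2604, C 2.5338, D 2.9862.
Lower quotas: A 3, B 2, C 2, D 2 (sum 9, leaving 2 seats).
Remainders in descending order: D 0.9862, C 0.5338, B 0.2604, A 0.2196.
The surplus seats go to D, C.

A: 3, B: 2, C: 3, D: 3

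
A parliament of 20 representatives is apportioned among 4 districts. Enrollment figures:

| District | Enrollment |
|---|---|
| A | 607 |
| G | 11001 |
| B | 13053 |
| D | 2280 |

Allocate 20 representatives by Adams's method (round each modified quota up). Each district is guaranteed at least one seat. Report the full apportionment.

Standard divisor 26941/20 ≈ 1347.05; standard quotas: A 0.451, G 8.167, B 9.690, D 1.693.
Rounding up gives 1, 9, 10, 2 = 22 seats, so the divisor must be adjusted.
With modified divisor 1500: modified quotas A 0.405, G 7.334, B 8.702, D 1.520.
Rounding up: A 1, G 8, B 9, D 2 (total 20).

A 1; G 8; B 9; D 2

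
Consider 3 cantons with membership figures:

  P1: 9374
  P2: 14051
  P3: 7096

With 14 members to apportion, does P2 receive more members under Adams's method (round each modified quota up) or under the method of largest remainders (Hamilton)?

Hamilton

Adams: P1 4, P2 6, P3 4.
Hamilton: P1 4, P2 7, P3 3.
P2 gets 6 under Adams and 7 under Hamilton.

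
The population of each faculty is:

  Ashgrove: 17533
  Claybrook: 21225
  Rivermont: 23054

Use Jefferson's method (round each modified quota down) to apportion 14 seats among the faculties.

Ashgrove: 4, Claybrook: 5, Rivermont: 5

Standard divisor 61812/14 ≈ 4415.143; standard quotas: Ashgrove 3.971, Claybrook 4.807, Rivermont 5.222.
Rounding down gives 3, 4, 5 = 12 seats, so the divisor must be adjusted.
With modified divisor 4000: modified quotas Ashgrove 4.383, Claybrook 5.306, Rivermont 5.763.
Rounding down: Ashgrove 4, Claybrook 5, Rivermont 5 (total 14).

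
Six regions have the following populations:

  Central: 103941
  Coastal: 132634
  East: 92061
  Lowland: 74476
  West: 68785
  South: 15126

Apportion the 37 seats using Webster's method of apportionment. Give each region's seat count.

Standard divisor 487023/37 ≈ 13162.784; standard quotas: Central 7.897, Coastal 10.076, East 6.994, Lowland 5.658, West 5.226, South 1.149.
Rounding to the nearest integer gives Central 8, Coastal 10, East 7, Lowland 6, West 5, South 1 — total 37, matching the house size, so no adjustment is needed.

Central 8; Coastal 10; East 7; Lowland 6; West 5; South 1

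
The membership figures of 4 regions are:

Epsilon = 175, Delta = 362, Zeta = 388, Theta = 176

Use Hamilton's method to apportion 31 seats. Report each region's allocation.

Epsilon 5, Delta 10, Zeta 11, Theta 5

Standard divisor: 1101 ÷ 31 ≈ 35.516.
Standard quotas: Epsilon 4.927, Delta 10.193, Zeta 10.925, Theta 4.955.
Lower quotas: Epsilon 4, Delta 10, Zeta 10, Theta 4 (sum 28, leaving 3 seats).
Remainders in descending order: Theta 0.955, Epsilon 0.927, Zeta 0.925, Delta 0.193.
Largest remainders: Theta, Epsilon, Zeta receive the extra seats.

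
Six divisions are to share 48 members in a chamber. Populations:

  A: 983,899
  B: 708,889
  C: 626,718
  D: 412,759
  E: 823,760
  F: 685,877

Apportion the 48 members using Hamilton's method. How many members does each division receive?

A=11; B=8; C=7; D=5; E=9; F=8

Total 4241902; standard divisor 4241902/48 ≈ 88372.958.
Standard quotas: A 11.1335, B 8.0216, C 7.0917, D 4.6706, E 9.3214, F 7.7612.
Lower quotas: A 11, B 8, C 7, D 4, E 9, F 7 (sum 46, leaving 2 seats).
Remainders in descending order: F 0.7612, D 0.6706, E 0.3214, A 0.1335, C 0.0917, B 0.0216.
The surplus seats go to F, D.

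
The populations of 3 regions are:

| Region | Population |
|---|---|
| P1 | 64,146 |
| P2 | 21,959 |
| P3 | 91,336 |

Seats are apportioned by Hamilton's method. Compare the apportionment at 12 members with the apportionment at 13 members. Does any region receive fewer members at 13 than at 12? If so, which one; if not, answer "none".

At 12 seats: P1 4, P2 2, P3 6.
At 13 seats: P1 5, P2 1, P3 7.
P2 drops from 2 to 1.

P2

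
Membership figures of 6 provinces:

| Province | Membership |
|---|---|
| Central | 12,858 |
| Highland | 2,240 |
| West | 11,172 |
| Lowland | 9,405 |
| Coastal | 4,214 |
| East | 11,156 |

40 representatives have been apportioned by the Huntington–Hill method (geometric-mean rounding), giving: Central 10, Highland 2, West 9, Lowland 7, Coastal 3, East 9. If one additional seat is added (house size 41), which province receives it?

Lowland

Priority for the next seat is population ÷ (√(s·(s+1))).
Priorities: Central 1225.962, Highland 914.476, West 1177.632, Lowland 1256.796, Coastal 1216.477, East 1175.946.
Highest priority: Lowland.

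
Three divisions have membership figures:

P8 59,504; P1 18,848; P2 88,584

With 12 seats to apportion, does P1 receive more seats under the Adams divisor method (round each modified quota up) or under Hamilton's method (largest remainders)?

Adams: P8 4, P1 2, P2 6.
Hamilton: P8 4, P1 1, P2 7.
P1 gets 2 under Adams and 1 under Hamilton.

Adams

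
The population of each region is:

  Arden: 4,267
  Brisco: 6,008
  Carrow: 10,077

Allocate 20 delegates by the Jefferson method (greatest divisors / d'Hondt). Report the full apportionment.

Standard divisor 20352/20 ≈ 1017.6; standard quotas: Arden 4.193, Brisco 5.904, Carrow 9.903.
Rounding down gives 4, 5, 9 = 18 seats, so the divisor must be adjusted.
With modified divisor 960: modified quotas Arden 4.445, Brisco 6.258, Carrow 10.497.
Rounding down: Arden 4, Brisco 6, Carrow 10 (total 20).

Arden=4, Brisco=6, Carrow=10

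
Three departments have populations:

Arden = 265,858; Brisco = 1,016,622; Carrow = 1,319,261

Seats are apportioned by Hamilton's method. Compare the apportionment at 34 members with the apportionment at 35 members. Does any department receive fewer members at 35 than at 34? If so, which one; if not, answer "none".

At 34 seats: Arden 4, Brisco 13, Carrow 17.
At 35 seats: Arden 3, Brisco 14, Carrow 18.
Arden drops from 4 to 3.

Arden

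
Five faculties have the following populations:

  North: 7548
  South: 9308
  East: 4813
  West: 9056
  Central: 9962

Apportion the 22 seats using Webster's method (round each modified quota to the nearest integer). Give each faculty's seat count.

Standard divisor 40687/22 ≈ 1849.409; standard quotas: North 4.081, South 5.033, East 2.602, West 4.897, Central 5.387.
Rounding to the nearest integer gives North 4, South 5, East 3, West 5, Central 5 — total 22, matching the house size, so no adjustment is needed.

North 4, South 5, East 3, West 5, Central 5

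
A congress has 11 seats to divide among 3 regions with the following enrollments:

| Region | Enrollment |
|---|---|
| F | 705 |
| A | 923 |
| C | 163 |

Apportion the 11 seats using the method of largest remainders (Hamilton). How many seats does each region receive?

F=4; A=6; C=1

The standard divisor is 1791/11 ≈ 162.818.
Standard quotas: F 4.330, A 5.669, C 1.001.
Lower quotas: F 4, A 5, C 1 (sum 10, leaving 1 seat).
Remainders in descending order: A 0.669, F 0.330, C 0.001.
The surplus seat goes to A.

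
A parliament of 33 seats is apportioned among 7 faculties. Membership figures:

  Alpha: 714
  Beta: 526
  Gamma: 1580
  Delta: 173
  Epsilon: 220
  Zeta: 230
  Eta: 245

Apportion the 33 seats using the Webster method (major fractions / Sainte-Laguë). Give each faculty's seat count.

Standard divisor 3688/33 ≈ 111.758; standard quotas: Alpha 6.389, Beta 4.707, Gamma 14.138, Delta 1.548, Epsilon 1.969, Zeta 2.058, Eta 2.192.
Rounding to the nearest integer gives Alpha 6, Beta 5, Gamma 14, Delta 2, Epsilon 2, Zeta 2, Eta 2 — total 33, matching the house size, so no adjustment is needed.

Alpha 6, Beta 5, Gamma 14, Delta 2, Epsilon 2, Zeta 2, Eta 2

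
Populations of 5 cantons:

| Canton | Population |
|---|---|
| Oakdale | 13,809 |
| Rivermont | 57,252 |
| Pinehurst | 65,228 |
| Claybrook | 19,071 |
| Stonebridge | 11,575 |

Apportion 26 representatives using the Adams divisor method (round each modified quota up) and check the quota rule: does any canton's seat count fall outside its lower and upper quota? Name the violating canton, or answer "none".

none

Standard quotas: Oakdale 2.151, Rivermont 8.917, Pinehurst 10.159, Claybrook 2.970, Stonebridge 1.803.
Adams allocation: Oakdale 2, Rivermont 9, Pinehurst 10, Claybrook 3, Stonebridge 2.
Every allocation lies between the lower and upper quota.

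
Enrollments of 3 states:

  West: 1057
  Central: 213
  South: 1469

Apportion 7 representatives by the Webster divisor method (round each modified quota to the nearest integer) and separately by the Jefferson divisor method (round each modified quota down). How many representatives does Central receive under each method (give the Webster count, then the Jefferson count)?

1 and 0

Webster: West 3, Central 1, South 3.
Jefferson: West 3, Central 0, South 4.
Central gets 1 under Webster and 0 under Jefferson.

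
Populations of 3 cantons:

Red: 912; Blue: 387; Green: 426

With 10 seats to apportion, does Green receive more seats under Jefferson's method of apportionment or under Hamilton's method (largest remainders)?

Jefferson: Red 6, Blue 2, Green 2.
Hamilton: Red 5, Blue 2, Green 3.
Green gets 2 under Jefferson and 3 under Hamilton.

Hamilton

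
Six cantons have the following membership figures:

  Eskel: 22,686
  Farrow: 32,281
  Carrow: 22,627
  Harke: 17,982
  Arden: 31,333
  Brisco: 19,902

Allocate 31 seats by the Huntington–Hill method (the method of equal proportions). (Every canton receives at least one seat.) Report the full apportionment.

With divisor 4908: modified quotas Eskel 4.622, Farrow 6.577, Carrow 4.610, Harke 3.664, Arden 6.384, Brisco 4.055.
Geometric-mean thresholds: Eskel √(4·5)=4.472, Farrow √(6·7)=6.481, Carrow √(4·5)=4.472, Harke √(3·4)=3.464, Arden √(6·7)=6.481, Brisco √(4·5)=4.472.
Each quota rounded against its threshold gives Eskel 5, Farrow 7, Carrow 5, Harke 4, Arden 6, Brisco 4 (total 31).

Eskel 5, Farrow 7, Carrow 5, Harke 4, Arden 6, Brisco 4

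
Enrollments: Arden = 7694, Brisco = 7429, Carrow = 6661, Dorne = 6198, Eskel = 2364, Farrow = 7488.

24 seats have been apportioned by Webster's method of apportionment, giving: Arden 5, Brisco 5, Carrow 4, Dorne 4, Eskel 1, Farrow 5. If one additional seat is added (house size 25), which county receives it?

Eskel

Priority for the next seat is population ÷ (current seats + 0.5).
Priorities: Arden 1398.909, Brisco 1350.727, Carrow 1480.222, Dorne 1377.333, Eskel 1576.000, Farrow 1361.455.
Highest priority: Eskel.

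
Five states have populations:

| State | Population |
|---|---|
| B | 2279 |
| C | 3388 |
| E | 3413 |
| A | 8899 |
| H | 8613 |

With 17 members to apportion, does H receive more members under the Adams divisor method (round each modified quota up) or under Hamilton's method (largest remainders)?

Hamilton

Adams: B 2, C 2, E 2, A 6, H 5.
Hamilton: B 1, C 2, E 2, A 6, H 6.
H gets 5 under Adams and 6 under Hamilton.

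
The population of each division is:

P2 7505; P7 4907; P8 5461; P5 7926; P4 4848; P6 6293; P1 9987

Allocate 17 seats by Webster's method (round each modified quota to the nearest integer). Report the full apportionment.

P2: 3, P7: 2, P8: 2, P5: 3, P4: 2, P6: 2, P1: 3

Standard divisor 46927/17 ≈ 2760.412; standard quotas: P2 2.719, P7 1.778, P8 1.978, P5 2.871, P4 1.756, P6 2.280, P1 3.618.
Rounding to the nearest integer gives 3, 2, 2, 3, 2, 2, 4 = 18 seats, so the divisor must be adjusted.
With modified divisor 2900: modified quotas P2 2.588, P7 1.692, P8 1.883, P5 2.733, P4 1.672, P6 2.170, P1 3.444.
Rounding to the nearest integer: P2 3, P7 2, P8 2, P5 3, P4 2, P6 2, P1 3 (total 17).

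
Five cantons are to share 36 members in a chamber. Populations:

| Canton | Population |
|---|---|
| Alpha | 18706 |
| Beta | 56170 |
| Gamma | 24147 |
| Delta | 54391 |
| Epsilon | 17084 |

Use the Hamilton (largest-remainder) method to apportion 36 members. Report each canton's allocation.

Alpha 4, Beta 12, Gamma 5, Delta 11, Epsilon 4

The standard divisor is 170498/36 ≈ 4736.056.
Standard quotas: Alpha 3.9497, Beta 11.8601, Gamma 5.0985, Delta 11.4845, Epsilon 3.6072.
Lower quotas: Alpha 3, Beta 11, Gamma 5, Delta 11, Epsilon 3 (sum 33, leaving 3 seats).
Remainders in descending order: Alpha 0.9497, Beta 0.8601, Epsilon 0.6072, Delta 0.4845, Gamma 0.0985.
Largest remainders: Alpha, Beta, Epsilon receive the extra seats.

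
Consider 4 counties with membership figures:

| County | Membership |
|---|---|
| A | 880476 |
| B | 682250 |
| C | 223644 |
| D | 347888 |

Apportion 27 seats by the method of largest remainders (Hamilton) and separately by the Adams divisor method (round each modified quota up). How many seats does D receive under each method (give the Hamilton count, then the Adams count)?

Hamilton: A 11, B 9, C 3, D 4.
Adams: A 11, B 8, C 3, D 5.
D gets 4 under Hamilton and 5 under Adams.

4 and 5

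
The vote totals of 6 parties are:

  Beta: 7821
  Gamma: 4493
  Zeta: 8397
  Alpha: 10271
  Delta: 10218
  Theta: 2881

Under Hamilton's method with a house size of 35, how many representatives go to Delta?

Standard divisor: 44081 ÷ 35 ≈ 1259.457.
Standard quotas: Beta 6.2098, Gamma 3.5674, Zeta 6.6672, Alpha 8.1551, Delta 8.1130, Theta 2.2875.
Lower quotas: Beta 6, Gamma 3, Zeta 6, Alpha 8, Delta 8, Theta 2 (sum 33, leaving 2 seats).
Remainders in descending order: Zeta 0.6672, Gamma 0.5674, Theta 0.2875, Beta 0.2098, Alpha 0.1551, Delta 0.1130.
The surplus seats go to Zeta, Gamma.
Delta receives 8.

8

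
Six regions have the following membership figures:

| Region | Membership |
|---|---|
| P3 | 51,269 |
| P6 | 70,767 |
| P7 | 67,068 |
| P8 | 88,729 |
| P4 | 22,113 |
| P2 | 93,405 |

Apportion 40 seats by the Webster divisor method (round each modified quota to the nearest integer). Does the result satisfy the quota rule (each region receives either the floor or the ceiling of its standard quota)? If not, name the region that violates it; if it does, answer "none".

none

Standard quotas: P3 5.214, P6 7.196, P7 6.820, P8 9.023, P4 2.249, P2 9.498.
Webster allocation: P3 5, P6 7, P7 7, P8 9, P4 2, P2 10.
Every allocation lies between the lower and upper quota.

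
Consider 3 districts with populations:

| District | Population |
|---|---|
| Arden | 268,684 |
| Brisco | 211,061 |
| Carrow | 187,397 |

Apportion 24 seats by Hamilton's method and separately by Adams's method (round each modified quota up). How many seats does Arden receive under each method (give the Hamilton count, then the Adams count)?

10 and 9

Hamilton: Arden 10, Brisco 7, Carrow 7.
Adams: Arden 9, Brisco 8, Carrow 7.
Arden gets 10 under Hamilton and 9 under Adams.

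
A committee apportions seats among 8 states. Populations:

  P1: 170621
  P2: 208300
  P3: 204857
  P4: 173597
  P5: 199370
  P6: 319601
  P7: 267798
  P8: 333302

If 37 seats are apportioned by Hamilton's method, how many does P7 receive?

5

Total 1877446; standard divisor 1877446/37 ≈ 50741.784.
Standard quotas: P1 3.3625, P2 4.1051, P3 4.0372, P4 3.4212, P5 3.9291, P6 6.2986, P7 5.2777, P8 6.5686.
Lower quotas: P1 3, P2 4, P3 4, P4 3, P5 3, P6 6, P7 5, P8 6 (sum 34, leaving 3 seats).
Remainders in descending order: P5 0.9291, P8 0.5686, P4 0.4212, P1 0.3625, P6 0.2986, P7 0.2777, P2 0.1051, P3 0.0372.
Largest remainders: P5, P8, P4 receive the extra seats.
P7 receives 5.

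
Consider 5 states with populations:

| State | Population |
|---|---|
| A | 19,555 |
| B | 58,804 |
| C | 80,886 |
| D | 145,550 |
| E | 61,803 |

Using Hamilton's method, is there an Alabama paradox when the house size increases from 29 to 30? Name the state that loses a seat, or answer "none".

At 29 seats: A 2, B 5, C 6, D 11, E 5.
At 30 seats: A 1, B 5, C 7, D 12, E 5.
A drops from 2 to 1.

A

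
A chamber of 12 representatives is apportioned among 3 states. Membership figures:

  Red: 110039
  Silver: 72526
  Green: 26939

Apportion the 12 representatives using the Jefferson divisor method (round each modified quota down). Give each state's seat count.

Red 7; Silver 4; Green 1

Standard divisor 209504/12 ≈ 17458.667; standard quotas: Red 6.303, Silver 4.154, Green 1.543.
Rounding down gives 6, 4, 1 = 11 seats, so the divisor must be adjusted.
With modified divisor 15100: modified quotas Red 7.287, Silver 4.803, Green 1.784.
Rounding down: Red 7, Silver 4, Green 1 (total 12).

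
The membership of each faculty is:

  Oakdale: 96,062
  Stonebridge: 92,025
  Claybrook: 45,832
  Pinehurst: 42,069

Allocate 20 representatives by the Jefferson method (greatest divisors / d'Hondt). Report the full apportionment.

Standard divisor 275988/20 ≈ 13799.4; standard quotas: Oakdale 6.961, Stonebridge 6.669, Claybrook 3.321, Pinehurst 3.049.
Rounding down gives 6, 6, 3, 3 = 18 seats, so the divisor must be adjusted.
With modified divisor 12600: modified quotas Oakdale 7.624, Stonebridge 7.304, Claybrook 3.637, Pinehurst 3.339.
Rounding down: Oakdale 7, Stonebridge 7, Claybrook 3, Pinehurst 3 (total 20).

Oakdale 7; Stonebridge 7; Claybrook 3; Pinehurst 3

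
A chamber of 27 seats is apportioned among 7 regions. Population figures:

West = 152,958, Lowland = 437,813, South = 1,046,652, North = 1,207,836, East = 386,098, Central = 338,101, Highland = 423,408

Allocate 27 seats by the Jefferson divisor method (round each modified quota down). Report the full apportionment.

West 1, Lowland 3, South 7, North 9, East 2, Central 2, Highland 3

Standard divisor 3992866/27 ≈ 147883.926; standard quotas: West 1.034, Lowland 2.961, South 7.078, North 8.167, East 2.611, Central 2.286, Highland 2.863.
Rounding down gives 1, 2, 7, 8, 2, 2, 2 = 24 seats, so the divisor must be adjusted.
With modified divisor 132500: modified quotas West 1.154, Lowland 3.304, South 7.899, North 9.116, East 2.914, Central 2.552, Highland 3.196.
Rounding down: West 1, Lowland 3, South 7, North 9, East 2, Central 2, Highland 3 (total 27).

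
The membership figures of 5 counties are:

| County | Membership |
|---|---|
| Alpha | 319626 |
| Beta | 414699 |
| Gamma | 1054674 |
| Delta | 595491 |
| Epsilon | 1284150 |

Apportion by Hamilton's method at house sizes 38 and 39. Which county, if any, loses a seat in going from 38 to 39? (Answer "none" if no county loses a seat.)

Alpha

At 38 seats: Alpha 4, Beta 4, Gamma 11, Delta 6, Epsilon 13.
At 39 seats: Alpha 3, Beta 5, Gamma 11, Delta 6, Epsilon 14.
Alpha drops from 4 to 3.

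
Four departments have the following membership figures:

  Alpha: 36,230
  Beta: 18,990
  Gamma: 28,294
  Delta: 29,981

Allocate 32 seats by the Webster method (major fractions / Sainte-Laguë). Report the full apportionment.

Alpha 10, Beta 5, Gamma 8, Delta 9

Standard divisor 113495/32 ≈ 3546.719; standard quotas: Alpha 10.215, Beta 5.354, Gamma 7.978, Delta 8.453.
Rounding to the nearest integer gives 10, 5, 8, 8 = 31 seats, so the divisor must be adjusted.
With modified divisor 3500: modified quotas Alpha 10.351, Beta 5.426, Gamma 8.084, Delta 8.566.
Rounding to the nearest integer: Alpha 10, Beta 5, Gamma 8, Delta 9 (total 32).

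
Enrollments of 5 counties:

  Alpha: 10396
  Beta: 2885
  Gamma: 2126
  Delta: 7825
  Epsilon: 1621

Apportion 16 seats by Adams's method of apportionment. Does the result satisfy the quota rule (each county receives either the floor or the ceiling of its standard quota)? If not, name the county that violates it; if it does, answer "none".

Standard quotas: Alpha 6.693, Beta 1.857, Gamma 1.369, Delta 5.038, Epsilon 1.044.
Adams allocation: Alpha 6, Beta 2, Gamma 2, Delta 5, Epsilon 1.
Every allocation lies between the lower and upper quota.

none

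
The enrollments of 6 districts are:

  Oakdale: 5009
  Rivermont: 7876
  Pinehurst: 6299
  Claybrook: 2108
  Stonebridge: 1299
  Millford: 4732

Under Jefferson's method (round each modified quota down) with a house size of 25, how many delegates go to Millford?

4

Standard divisor 27323/25 ≈ 1092.92; standard quotas: Oakdale 4.583, Rivermont 7.206, Pinehurst 5.763, Claybrook 1.929, Stonebridge 1.189, Millford 4.330.
Rounding down gives 4, 7, 5, 1, 1, 4 = 22 seats, so the divisor must be adjusted.
With modified divisor 990: modified quotas Oakdale 5.060, Rivermont 7.956, Pinehurst 6.363, Claybrook 2.129, Stonebridge 1.312, Millford 4.780.
Rounding down: Oakdale 5, Rivermont 7, Pinehurst 6, Claybrook 2, Stonebridge 1, Millford 4 (total 25).
Millford receives 4.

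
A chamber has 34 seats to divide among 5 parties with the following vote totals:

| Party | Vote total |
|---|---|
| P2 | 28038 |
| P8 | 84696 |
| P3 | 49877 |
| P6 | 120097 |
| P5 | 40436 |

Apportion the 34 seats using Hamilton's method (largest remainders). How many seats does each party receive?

Total 323144; standard divisor 323144/34 ≈ 9504.235.
Standard quotas: P2 2.9501, P8 8.9114, P3 5.2479, P6 12.6362, P5 4.2545.
Lower quotas: P2 2, P8 8, P3 5, P6 12, P5 4 (sum 31, leaving 3 seats).
Remainders in descending order: P2 0.9501, P8 0.9114, P6 0.6362, P5 0.2545, P3 0.2479.
The surplus seats go to P2, P8, P6.

P2 3; P8 9; P3 5; P6 13; P5 4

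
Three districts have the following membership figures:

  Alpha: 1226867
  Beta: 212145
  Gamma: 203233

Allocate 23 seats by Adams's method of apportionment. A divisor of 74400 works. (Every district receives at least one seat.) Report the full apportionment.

With modified divisor 74400: modified quotas Alpha 16.490, Beta 2.851, Gamma 2.732.
Rounding up: Alpha 17, Beta 3, Gamma 3 (total 23).

Alpha: 17, Beta: 3, Gamma: 3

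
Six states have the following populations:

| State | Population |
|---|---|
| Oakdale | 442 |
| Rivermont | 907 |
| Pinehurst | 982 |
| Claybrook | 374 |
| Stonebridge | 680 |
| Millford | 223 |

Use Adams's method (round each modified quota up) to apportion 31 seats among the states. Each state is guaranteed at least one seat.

Oakdale=4, Rivermont=8, Pinehurst=8, Claybrook=3, Stonebridge=6, Millford=2

Standard divisor 3608/31 ≈ 116.387; standard quotas: Oakdale 3.798, Rivermont 7.793, Pinehurst 8.437, Claybrook 3.213, Stonebridge 5.843, Millford 1.916.
Rounding up gives 4, 8, 9, 4, 6, 2 = 33 seats, so the divisor must be adjusted.
With modified divisor 127: modified quotas Oakdale 3.480, Rivermont 7.142, Pinehurst 7.732, Claybrook 2.945, Stonebridge 5.354, Millford 1.756.
Rounding up: Oakdale 4, Rivermont 8, Pinehurst 8, Claybrook 3, Stonebridge 6, Millford 2 (total 31).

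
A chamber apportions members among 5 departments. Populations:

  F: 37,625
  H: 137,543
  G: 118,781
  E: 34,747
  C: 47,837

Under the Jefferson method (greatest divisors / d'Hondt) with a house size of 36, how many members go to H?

Standard divisor 376533/36 ≈ 10459.25; standard quotas: F 3.597, H 13.150, G 11.357, E 3.322, C 4.574.
Rounding down gives 3, 13, 11, 3, 4 = 34 seats, so the divisor must be adjusted.
With modified divisor 9700: modified quotas F 3.879, H 14.180, G 12.245, E 3.582, C 4.932.
Rounding down: F 3, H 14, G 12, E 3, C 4 (total 36).
H receives 14.

14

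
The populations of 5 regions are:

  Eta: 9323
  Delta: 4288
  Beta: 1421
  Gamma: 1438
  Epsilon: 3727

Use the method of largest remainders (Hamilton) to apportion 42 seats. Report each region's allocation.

Eta: 19, Delta: 9, Beta: 3, Gamma: 3, Epsilon: 8

The standard divisor is 20197/42 ≈ 480.881.
Standard quotas: Eta 19.3873, Delta 8.9170, Beta 2.9550, Gamma 2.9903, Epsilon 7.7504.
Lower quotas: Eta 19, Delta 8, Beta 2, Gamma 2, Epsilon 7 (sum 38, leaving 4 seats).
Remainders in descending order: Gamma 0.9903, Beta 0.9550, Delta 0.9170, Epsilon 0.7504, Eta 0.3873.
Largest remainders: Gamma, Beta, Delta, Epsilon receive the extra seats.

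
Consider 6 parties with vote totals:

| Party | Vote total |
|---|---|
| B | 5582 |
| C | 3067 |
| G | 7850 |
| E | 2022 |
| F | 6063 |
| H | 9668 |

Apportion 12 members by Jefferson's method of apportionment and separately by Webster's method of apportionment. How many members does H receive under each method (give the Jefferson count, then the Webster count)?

Jefferson: B 2, C 1, G 3, E 0, F 2, H 4.
Webster: B 2, C 1, G 3, E 1, F 2, H 3.
H gets 4 under Jefferson and 3 under Webster.

4 and 3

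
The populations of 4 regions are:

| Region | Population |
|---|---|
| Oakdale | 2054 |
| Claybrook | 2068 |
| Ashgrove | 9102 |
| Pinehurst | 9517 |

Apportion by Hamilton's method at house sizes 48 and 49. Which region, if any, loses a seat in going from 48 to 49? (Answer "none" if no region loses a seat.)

At 48 seats: Oakdale 4, Claybrook 5, Ashgrove 19, Pinehurst 20.
At 49 seats: Oakdale 4, Claybrook 4, Ashgrove 20, Pinehurst 21.
Claybrook drops from 5 to 4.

Claybrook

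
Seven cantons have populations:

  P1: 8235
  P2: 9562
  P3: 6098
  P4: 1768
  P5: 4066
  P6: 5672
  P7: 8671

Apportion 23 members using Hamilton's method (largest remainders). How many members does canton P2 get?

5

The standard divisor is 44072/23 ≈ 1916.174.
Standard quotas: P1 4.2976, P2 4.9902, P3 3.1824, P4 0.9227, P5 2.1219, P6 2.9601, P7 4.5252.
Lower quotas: P1 4, P2 4, P3 3, P4 0, P5 2, P6 2, P7 4 (sum 19, leaving 4 seats).
Remainders in descending order: P2 0.9902, P6 0.9601, P4 0.9227, P7 0.5252, P1 0.2976, P3 0.1824, P5 0.1219.
The surplus seats go to P2, P6, P4, P7.
P2 receives 5.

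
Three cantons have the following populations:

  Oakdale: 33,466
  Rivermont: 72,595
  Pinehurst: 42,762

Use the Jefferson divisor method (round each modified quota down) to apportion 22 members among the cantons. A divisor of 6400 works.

Oakdale 5, Rivermont 11, Pinehurst 6

With modified divisor 6400: modified quotas Oakdale 5.229, Rivermont 11.343, Pinehurst 6.682.
Rounding down: Oakdale 5, Rivermont 11, Pinehurst 6 (total 22).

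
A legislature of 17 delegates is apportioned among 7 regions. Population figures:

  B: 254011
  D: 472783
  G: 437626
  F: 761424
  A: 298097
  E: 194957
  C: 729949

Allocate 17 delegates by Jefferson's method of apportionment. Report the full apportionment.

B 1; D 3; G 2; F 5; A 1; E 1; C 4

Standard divisor 3148847/17 ≈ 185226.294; standard quotas: B 1.371, D 2.552, G 2.363, F 4.111, A 1.609, E 1.053, C 3.941.
Rounding down gives 1, 2, 2, 4, 1, 1, 3 = 14 seats, so the divisor must be adjusted.
With modified divisor 150700: modified quotas B 1.686, D 3.137, G 2.904, F 5.053, A 1.978, E 1.294, C 4.844.
Rounding down: B 1, D 3, G 2, F 5, A 1, E 1, C 4 (total 17).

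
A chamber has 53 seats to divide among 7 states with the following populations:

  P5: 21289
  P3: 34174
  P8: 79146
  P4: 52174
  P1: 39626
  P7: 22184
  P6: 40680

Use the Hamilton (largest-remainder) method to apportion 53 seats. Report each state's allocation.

Total 289273; standard divisor 289273/53 ≈ 5457.981.
Standard quotas: P5 3.9005, P3 6.2613, P8 14.5010, P4 9.5592, P1 7.2602, P7 4.0645, P6 7.4533.
Lower quotas: P5 3, P3 6, P8 14, P4 9, P1 7, P7 4, P6 7 (sum 50, leaving 3 seats).
Remainders in descending order: P5 0.9005, P4 0.5592, P8 0.5010, P6 0.4533, P3 0.2613, P1 0.2602, P7 0.0645.
The surplus seats go to P5, P4, P8.

P5: 4, P3: 6, P8: 15, P4: 10, P1: 7, P7: 4, P6: 7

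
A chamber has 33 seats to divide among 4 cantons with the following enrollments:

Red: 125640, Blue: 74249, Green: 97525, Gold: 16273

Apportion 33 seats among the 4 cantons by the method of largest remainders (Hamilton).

Red 13; Blue 8; Green 10; Gold 2

Standard divisor: 313687 ÷ 33 ≈ 9505.667.
Standard quotas: Red 13.2174, Blue 7.8110, Green 10.2597, Gold 1.7119.
Lower quotas: Red 13, Blue 7, Green 10, Gold 1 (sum 31, leaving 2 seats).
Remainders in descending order: Blue 0.8110, Gold 0.7119, Green 0.2597, Red 0.2174.
Largest remainders: Blue, Gold receive the extra seats.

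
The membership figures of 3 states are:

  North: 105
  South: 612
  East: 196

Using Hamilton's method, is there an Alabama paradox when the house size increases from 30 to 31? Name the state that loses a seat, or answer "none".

North

At 30 seats: North 4, South 20, East 6.
At 31 seats: North 3, South 21, East 7.
North drops from 4 to 3.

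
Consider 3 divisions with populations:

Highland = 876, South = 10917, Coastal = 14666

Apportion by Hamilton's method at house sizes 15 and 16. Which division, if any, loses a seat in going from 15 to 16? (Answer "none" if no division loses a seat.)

Highland

At 15 seats: Highland 1, South 6, Coastal 8.
At 16 seats: Highland 0, South 7, Coastal 9.
Highland drops from 1 to 0.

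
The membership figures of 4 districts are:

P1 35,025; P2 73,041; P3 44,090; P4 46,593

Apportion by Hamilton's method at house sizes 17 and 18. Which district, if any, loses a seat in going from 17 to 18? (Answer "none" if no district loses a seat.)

At 17 seats: P1 3, P2 6, P3 4, P4 4.
At 18 seats: P1 3, P2 7, P3 4, P4 4.
No district's allocation decreased.

none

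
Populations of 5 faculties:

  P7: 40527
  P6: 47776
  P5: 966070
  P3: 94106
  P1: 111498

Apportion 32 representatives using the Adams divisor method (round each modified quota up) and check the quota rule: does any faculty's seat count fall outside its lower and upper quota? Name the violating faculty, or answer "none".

Standard quotas: P7 1.029, P6 1.213, P5 24.536, P3 2.390, P1 2.832.
Adams allocation: P7 1, P6 2, P5 23, P3 3, P1 3.
P5 has quota 24.536 (lower 24, upper 25) but receives 23 — outside the quota interval.

P5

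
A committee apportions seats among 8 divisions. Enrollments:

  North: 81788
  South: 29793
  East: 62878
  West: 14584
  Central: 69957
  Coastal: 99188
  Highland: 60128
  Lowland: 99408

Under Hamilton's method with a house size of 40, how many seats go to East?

5

Standard divisor: 517724 ÷ 40 ≈ 12943.1.
Standard quotas: North 6.3190, South 2.3018, East 4.8580, West 1.1268, Central 5.4050, Coastal 7.6634, Highland 4.6456, Lowland 7.6804.
Lower quotas: North 6, South 2, East 4, West 1, Central 5, Coastal 7, Highland 4, Lowland 7 (sum 36, leaving 4 seats).
Remainders in descending order: East 0.8580, Lowland 0.6804, Coastal 0.6634, Highland 0.6456, Central 0.4050, North 0.3190, South 0.3018, West 0.1268.
Largest remainders: East, Lowland, Coastal, Highland receive the extra seats.
East receives 5.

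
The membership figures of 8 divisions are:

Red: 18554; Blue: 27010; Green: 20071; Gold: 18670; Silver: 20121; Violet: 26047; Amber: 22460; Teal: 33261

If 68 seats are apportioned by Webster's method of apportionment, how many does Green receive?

Standard divisor 186194/68 ≈ 2738.147; standard quotas: Red 6.776, Blue 9.864, Green 7.330, Gold 6.818, Silver 7.348, Violet 9.513, Amber 8.203, Teal 12.147.
Rounding to the nearest integer gives Red 7, Blue 10, Green 7, Gold 7, Silver 7, Violet 10, Amber 8, Teal 12 — total 68, matching the house size, so no adjustment is needed.
Green receives 7.

7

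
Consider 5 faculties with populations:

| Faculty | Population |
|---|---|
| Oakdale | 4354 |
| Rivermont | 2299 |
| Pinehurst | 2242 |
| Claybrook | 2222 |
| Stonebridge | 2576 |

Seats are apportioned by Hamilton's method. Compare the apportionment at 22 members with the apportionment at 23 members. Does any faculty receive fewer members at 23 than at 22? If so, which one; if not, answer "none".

none

At 22 seats: Oakdale 7, Rivermont 4, Pinehurst 4, Claybrook 3, Stonebridge 4.
At 23 seats: Oakdale 7, Rivermont 4, Pinehurst 4, Claybrook 4, Stonebridge 4.
No faculty's allocation decreased.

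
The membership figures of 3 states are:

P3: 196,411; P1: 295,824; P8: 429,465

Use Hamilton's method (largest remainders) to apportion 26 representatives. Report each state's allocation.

Total 921700; standard divisor 921700/26 = 35450.
Standard quotas: P3 5.5405, P1 8.3448, P8 12.1147.
Lower quotas: P3 5, P1 8, P8 12 (sum 25, leaving 1 seat).
Remainders in descending order: P3 0.5405, P1 0.3448, P8 0.1147.
Largest remainder: P3 receives the extra seat.

P3 6; P1 8; P8 12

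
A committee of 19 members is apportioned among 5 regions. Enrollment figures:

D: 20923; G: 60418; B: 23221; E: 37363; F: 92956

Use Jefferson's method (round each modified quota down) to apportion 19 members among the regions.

D: 1, G: 5, B: 2, E: 3, F: 8

Standard divisor 234881/19 ≈ 12362.158; standard quotas: D 1.693, G 4.887, B 1.878, E 3.022, F 7.519.
Rounding down gives 1, 4, 1, 3, 7 = 16 seats, so the divisor must be adjusted.
With modified divisor 11000: modified quotas D 1.902, G 5.493, B 2.111, E 3.397, F 8.451.
Rounding down: D 1, G 5, B 2, E 3, F 8 (total 19).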